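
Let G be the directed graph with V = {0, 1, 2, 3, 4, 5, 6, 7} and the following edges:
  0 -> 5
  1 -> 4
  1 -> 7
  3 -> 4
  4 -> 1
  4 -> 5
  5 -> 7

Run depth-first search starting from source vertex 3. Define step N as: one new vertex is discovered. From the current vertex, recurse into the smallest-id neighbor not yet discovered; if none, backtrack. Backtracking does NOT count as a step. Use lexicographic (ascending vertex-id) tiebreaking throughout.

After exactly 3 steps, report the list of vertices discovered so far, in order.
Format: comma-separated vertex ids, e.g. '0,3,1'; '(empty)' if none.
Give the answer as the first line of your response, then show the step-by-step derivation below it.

3,4,1

step 1: discover 3; path=3; order=3
step 2: discover 4; path=3>4; order=3,4
step 3: discover 1; path=3>4>1; order=3,4,1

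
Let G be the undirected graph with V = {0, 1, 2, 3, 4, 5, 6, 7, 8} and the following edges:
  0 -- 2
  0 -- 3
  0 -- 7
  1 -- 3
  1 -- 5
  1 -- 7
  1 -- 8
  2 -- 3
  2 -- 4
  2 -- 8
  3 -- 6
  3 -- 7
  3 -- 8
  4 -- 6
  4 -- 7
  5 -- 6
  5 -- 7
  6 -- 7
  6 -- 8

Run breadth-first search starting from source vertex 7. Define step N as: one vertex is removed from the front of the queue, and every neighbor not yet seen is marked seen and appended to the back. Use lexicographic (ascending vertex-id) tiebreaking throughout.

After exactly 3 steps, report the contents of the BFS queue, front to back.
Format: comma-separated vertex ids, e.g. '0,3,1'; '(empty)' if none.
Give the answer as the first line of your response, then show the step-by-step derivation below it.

3,4,5,6,2,8

step 1: dequeue 7; queue=[0,1,3,4,5,6]; order=7
step 2: dequeue 0; queue=[1,3,4,5,6,2]; order=7,0
step 3: dequeue 1; queue=[3,4,5,6,2,8]; order=7,0,1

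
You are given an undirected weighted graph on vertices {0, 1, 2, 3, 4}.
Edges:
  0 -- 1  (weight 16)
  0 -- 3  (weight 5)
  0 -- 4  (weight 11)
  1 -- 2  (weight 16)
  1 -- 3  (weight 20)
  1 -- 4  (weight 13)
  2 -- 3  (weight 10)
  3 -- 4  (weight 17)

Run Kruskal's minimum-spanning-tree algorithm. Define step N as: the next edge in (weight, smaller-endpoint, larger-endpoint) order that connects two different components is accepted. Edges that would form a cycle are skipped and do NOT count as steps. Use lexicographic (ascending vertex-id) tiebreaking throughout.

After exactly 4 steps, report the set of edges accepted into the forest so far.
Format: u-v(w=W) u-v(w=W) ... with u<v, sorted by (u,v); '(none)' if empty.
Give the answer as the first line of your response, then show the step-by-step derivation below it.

0-3(w=5) 0-4(w=11) 1-4(w=13) 2-3(w=10)

step 1: add edge 0-3 (w=5); MST = {0-3(w=5)}
step 2: add edge 2-3 (w=10); MST = {0-3(w=5) 2-3(w=10)}
step 3: add edge 0-4 (w=11); MST = {0-3(w=5) 0-4(w=11) 2-3(w=10)}
step 4: add edge 1-4 (w=13); MST = {0-3(w=5) 0-4(w=11) 1-4(w=13) 2-3(w=10)}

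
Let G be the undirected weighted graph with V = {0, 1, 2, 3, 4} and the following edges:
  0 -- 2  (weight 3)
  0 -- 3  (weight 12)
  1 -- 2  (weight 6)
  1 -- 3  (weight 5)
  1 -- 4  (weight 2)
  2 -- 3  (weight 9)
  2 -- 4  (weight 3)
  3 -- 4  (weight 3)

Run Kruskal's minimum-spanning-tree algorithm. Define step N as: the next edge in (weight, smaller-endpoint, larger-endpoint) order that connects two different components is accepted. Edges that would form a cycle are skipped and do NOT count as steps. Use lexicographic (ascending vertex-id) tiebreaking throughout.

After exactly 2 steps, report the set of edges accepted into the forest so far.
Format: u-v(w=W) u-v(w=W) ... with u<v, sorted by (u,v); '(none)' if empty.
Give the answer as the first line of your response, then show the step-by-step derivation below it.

0-2(w=3) 1-4(w=2)

step 1: add edge 1-4 (w=2); MST = {1-4(w=2)}
step 2: add edge 0-2 (w=3); MST = {0-2(w=3) 1-4(w=2)}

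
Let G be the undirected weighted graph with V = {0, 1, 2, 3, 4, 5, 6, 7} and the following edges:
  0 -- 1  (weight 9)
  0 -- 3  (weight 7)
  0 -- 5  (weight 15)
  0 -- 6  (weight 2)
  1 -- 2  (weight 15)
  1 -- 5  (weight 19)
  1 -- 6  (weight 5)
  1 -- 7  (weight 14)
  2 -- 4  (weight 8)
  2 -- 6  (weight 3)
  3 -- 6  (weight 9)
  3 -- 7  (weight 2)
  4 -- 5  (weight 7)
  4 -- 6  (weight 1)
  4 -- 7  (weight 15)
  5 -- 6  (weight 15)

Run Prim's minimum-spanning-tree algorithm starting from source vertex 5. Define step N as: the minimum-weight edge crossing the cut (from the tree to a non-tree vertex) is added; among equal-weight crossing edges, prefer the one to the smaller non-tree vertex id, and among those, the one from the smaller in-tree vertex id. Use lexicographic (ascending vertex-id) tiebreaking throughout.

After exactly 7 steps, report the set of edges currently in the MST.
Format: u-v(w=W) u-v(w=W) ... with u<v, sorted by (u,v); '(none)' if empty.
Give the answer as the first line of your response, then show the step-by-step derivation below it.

0-3(w=7) 0-6(w=2) 1-6(w=5) 2-6(w=3) 3-7(w=2) 4-5(w=7) 4-6(w=1)

step 1: add edge 4-5 (w=7); MST = {4-5(w=7)}
step 2: add edge 4-6 (w=1); MST = {4-5(w=7) 4-6(w=1)}
step 3: add edge 0-6 (w=2); MST = {0-6(w=2) 4-5(w=7) 4-6(w=1)}
step 4: add edge 2-6 (w=3); MST = {0-6(w=2) 2-6(w=3) 4-5(w=7) 4-6(w=1)}
step 5: add edge 1-6 (w=5); MST = {0-6(w=2) 1-6(w=5) 2-6(w=3) 4-5(w=7) 4-6(w=1)}
step 6: add edge 0-3 (w=7); MST = {0-3(w=7) 0-6(w=2) 1-6(w=5) 2-6(w=3) 4-5(w=7) 4-6(w=1)}
step 7: add edge 3-7 (w=2); MST = {0-3(w=7) 0-6(w=2) 1-6(w=5) 2-6(w=3) 3-7(w=2) 4-5(w=7) 4-6(w=1)}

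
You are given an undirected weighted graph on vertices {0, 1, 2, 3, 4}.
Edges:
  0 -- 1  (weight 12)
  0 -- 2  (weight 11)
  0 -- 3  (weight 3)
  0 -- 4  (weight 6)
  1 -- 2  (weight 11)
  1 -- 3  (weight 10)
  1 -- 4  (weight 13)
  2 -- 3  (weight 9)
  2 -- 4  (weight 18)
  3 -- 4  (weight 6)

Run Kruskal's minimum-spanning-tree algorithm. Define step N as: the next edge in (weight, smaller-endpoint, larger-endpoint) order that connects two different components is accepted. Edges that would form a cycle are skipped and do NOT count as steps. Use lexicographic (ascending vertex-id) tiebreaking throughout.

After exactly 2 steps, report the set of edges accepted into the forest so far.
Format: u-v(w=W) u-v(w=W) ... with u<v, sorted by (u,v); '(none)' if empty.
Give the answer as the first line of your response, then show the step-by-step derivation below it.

0-3(w=3) 0-4(w=6)

step 1: add edge 0-3 (w=3); MST = {0-3(w=3)}
step 2: add edge 0-4 (w=6); MST = {0-3(w=3) 0-4(w=6)}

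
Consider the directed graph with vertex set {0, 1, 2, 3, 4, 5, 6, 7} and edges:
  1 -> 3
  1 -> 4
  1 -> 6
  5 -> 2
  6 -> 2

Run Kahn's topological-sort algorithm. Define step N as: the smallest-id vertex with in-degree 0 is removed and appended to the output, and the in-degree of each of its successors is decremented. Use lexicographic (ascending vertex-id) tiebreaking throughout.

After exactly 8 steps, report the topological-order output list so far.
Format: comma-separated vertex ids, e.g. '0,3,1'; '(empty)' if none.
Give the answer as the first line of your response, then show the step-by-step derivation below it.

0,1,3,4,5,6,2,7

step 1: output 0; order=[0]; indeg=(0,0,2,1,1,0,1,0)
step 2: output 1; order=[0,1]; indeg=(0,0,2,0,0,0,0,0)
step 3: output 3; order=[0,1,3]; indeg=(0,0,2,0,0,0,0,0)
step 4: output 4; order=[0,1,3,4]; indeg=(0,0,2,0,0,0,0,0)
step 5: output 5; order=[0,1,3,4,5]; indeg=(0,0,1,0,0,0,0,0)
step 6: output 6; order=[0,1,3,4,5,6]; indeg=(0,0,0,0,0,0,0,0)
step 7: output 2; order=[0,1,3,4,5,6,2]; indeg=(0,0,0,0,0,0,0,0)
step 8: output 7; order=[0,1,3,4,5,6,2,7]; indeg=(0,0,0,0,0,0,0,0)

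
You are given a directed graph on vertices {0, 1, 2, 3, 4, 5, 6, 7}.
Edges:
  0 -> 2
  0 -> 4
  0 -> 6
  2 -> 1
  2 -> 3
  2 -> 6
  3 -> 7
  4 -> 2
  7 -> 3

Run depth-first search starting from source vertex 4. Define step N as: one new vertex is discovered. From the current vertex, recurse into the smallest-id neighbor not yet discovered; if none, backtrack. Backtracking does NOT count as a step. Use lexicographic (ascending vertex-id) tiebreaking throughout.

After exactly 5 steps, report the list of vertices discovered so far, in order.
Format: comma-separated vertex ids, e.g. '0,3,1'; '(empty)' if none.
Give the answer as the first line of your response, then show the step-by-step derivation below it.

4,2,1,3,7

step 1: discover 4; path=4; order=4
step 2: discover 2; path=4>2; order=4,2
step 3: discover 1; path=4>2>1; order=4,2,1
step 4: discover 3; path=4>2>3; order=4,2,1,3
step 5: discover 7; path=4>2>3>7; order=4,2,1,3,7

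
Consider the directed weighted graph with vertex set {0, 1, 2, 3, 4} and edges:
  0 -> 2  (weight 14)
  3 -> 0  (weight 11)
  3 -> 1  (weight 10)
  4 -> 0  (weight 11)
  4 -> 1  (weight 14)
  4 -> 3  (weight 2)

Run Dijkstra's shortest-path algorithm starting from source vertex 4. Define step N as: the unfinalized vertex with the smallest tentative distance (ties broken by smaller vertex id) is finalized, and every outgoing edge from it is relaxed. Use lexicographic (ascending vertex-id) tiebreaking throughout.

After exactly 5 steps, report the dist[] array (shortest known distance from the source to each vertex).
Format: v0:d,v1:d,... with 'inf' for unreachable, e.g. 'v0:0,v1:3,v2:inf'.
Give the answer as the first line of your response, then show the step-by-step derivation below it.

v0:11,v1:12,v2:25,v3:2,v4:0

step 1: dist = v0:11,v1:14,v2:inf,v3:2,v4:0
step 2: dist = v0:11,v1:12,v2:inf,v3:2,v4:0
step 3: dist = v0:11,v1:12,v2:25,v3:2,v4:0
step 4: dist = v0:11,v1:12,v2:25,v3:2,v4:0
step 5: dist = v0:11,v1:12,v2:25,v3:2,v4:0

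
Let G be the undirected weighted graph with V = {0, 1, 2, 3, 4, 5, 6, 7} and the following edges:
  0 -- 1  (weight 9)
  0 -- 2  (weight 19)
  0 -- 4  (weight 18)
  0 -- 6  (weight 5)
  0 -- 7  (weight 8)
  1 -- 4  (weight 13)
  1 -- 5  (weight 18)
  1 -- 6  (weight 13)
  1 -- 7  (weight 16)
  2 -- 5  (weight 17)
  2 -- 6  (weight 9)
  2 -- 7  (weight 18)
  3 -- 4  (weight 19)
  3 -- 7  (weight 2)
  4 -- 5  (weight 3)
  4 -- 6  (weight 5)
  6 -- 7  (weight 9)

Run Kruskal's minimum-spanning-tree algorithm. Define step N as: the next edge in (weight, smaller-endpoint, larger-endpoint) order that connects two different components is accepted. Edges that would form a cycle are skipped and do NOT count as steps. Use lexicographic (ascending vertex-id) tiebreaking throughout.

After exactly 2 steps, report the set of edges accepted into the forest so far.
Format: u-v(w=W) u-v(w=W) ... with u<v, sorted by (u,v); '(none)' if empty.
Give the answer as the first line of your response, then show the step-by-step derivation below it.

3-7(w=2) 4-5(w=3)

step 1: add edge 3-7 (w=2); MST = {3-7(w=2)}
step 2: add edge 4-5 (w=3); MST = {3-7(w=2) 4-5(w=3)}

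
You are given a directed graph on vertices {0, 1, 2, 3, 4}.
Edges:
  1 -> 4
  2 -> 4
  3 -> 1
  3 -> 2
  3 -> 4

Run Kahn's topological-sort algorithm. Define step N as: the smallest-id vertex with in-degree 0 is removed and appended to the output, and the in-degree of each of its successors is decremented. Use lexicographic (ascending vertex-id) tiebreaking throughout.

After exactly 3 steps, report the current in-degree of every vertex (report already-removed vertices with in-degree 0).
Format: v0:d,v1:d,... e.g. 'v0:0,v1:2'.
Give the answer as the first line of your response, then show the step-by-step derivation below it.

v0:0,v1:0,v2:0,v3:0,v4:1

step 1: output 0; order=[0]; indeg=(0,1,1,0,3)
step 2: output 3; order=[0,3]; indeg=(0,0,0,0,2)
step 3: output 1; order=[0,3,1]; indeg=(0,0,0,0,1)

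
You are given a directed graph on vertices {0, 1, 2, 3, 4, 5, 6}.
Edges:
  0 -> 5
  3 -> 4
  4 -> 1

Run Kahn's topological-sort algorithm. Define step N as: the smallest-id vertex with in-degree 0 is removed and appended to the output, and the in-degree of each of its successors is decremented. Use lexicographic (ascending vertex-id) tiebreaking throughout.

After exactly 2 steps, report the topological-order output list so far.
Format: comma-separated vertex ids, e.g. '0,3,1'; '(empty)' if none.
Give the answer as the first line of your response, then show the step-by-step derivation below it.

0,2

step 1: output 0; order=[0]; indeg=(0,1,0,0,1,0,0)
step 2: output 2; order=[0,2]; indeg=(0,1,0,0,1,0,0)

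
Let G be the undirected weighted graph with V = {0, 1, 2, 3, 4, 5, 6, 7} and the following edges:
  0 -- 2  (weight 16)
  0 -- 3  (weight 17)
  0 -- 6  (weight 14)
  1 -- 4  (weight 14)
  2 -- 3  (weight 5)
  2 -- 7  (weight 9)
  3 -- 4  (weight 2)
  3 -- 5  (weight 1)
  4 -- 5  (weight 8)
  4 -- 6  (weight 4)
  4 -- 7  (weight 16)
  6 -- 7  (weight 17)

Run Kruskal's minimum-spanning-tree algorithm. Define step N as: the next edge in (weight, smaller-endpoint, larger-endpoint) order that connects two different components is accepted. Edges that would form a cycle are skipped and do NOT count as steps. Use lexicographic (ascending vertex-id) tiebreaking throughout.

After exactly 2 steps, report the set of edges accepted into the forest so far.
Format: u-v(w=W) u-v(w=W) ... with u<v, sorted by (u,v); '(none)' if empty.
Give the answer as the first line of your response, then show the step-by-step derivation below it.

3-4(w=2) 3-5(w=1)

step 1: add edge 3-5 (w=1); MST = {3-5(w=1)}
step 2: add edge 3-4 (w=2); MST = {3-4(w=2) 3-5(w=1)}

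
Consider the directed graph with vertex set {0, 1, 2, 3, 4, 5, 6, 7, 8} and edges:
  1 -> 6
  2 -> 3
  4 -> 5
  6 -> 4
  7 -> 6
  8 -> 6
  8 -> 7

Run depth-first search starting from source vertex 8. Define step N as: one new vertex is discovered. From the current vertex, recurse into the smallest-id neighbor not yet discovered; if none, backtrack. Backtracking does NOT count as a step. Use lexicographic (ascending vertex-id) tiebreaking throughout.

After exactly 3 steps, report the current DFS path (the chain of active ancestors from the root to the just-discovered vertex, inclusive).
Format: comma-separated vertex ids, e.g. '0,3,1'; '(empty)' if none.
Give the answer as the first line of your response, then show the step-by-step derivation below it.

8,6,4

step 1: discover 8; path=8; order=8
step 2: discover 6; path=8>6; order=8,6
step 3: discover 4; path=8>6>4; order=8,6,4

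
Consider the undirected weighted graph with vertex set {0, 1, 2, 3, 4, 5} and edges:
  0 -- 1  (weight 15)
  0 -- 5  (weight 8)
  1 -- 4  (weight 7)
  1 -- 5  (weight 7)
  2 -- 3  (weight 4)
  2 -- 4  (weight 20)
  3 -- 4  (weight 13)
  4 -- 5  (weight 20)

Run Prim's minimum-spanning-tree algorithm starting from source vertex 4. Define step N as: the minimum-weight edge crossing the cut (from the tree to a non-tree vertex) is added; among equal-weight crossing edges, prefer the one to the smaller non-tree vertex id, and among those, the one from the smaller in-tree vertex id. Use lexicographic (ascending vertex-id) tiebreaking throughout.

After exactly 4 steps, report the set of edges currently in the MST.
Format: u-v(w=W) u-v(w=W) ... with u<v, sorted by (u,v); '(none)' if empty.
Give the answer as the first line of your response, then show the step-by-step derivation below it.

0-5(w=8) 1-4(w=7) 1-5(w=7) 3-4(w=13)

step 1: add edge 1-4 (w=7); MST = {1-4(w=7)}
step 2: add edge 1-5 (w=7); MST = {1-4(w=7) 1-5(w=7)}
step 3: add edge 0-5 (w=8); MST = {0-5(w=8) 1-4(w=7) 1-5(w=7)}
step 4: add edge 3-4 (w=13); MST = {0-5(w=8) 1-4(w=7) 1-5(w=7) 3-4(w=13)}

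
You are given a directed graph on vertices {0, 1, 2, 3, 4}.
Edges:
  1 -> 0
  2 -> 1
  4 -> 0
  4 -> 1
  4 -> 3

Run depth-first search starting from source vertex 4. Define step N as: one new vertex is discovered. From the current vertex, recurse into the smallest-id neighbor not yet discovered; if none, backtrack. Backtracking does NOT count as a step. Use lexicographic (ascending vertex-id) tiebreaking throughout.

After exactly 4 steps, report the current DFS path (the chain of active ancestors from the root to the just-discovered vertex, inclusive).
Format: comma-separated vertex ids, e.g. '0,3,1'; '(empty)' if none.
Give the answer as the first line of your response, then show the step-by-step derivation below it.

4,3

step 1: discover 4; path=4; order=4
step 2: discover 0; path=4>0; order=4,0
step 3: discover 1; path=4>1; order=4,0,1
step 4: discover 3; path=4>3; order=4,0,1,3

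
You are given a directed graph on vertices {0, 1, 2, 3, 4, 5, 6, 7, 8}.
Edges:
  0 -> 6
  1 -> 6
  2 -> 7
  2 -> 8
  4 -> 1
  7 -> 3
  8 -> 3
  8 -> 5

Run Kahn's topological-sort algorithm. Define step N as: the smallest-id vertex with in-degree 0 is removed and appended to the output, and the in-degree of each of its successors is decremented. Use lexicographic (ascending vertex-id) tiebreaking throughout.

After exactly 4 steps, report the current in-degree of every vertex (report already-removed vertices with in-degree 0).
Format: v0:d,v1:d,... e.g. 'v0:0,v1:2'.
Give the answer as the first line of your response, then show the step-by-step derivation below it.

v0:0,v1:0,v2:0,v3:2,v4:0,v5:1,v6:0,v7:0,v8:0

step 1: output 0; order=[0]; indeg=(0,1,0,2,0,1,1,1,1)
step 2: output 2; order=[0,2]; indeg=(0,1,0,2,0,1,1,0,0)
step 3: output 4; order=[0,2,4]; indeg=(0,0,0,2,0,1,1,0,0)
step 4: output 1; order=[0,2,4,1]; indeg=(0,0,0,2,0,1,0,0,0)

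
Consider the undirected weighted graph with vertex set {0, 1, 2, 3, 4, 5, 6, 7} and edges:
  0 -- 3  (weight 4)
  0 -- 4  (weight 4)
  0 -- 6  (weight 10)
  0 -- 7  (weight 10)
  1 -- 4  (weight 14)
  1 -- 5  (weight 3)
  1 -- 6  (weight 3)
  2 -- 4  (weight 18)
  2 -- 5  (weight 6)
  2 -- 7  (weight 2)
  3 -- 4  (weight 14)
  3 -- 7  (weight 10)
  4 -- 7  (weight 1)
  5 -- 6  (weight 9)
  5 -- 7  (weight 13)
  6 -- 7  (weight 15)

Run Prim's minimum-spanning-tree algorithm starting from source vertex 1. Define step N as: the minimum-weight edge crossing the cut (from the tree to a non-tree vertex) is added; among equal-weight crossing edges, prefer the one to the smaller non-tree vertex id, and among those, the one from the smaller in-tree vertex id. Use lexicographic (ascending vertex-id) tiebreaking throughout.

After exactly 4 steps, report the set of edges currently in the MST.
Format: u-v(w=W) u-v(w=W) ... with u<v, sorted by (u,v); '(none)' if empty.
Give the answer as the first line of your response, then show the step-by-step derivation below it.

1-5(w=3) 1-6(w=3) 2-5(w=6) 2-7(w=2)

step 1: add edge 1-5 (w=3); MST = {1-5(w=3)}
step 2: add edge 1-6 (w=3); MST = {1-5(w=3) 1-6(w=3)}
step 3: add edge 2-5 (w=6); MST = {1-5(w=3) 1-6(w=3) 2-5(w=6)}
step 4: add edge 2-7 (w=2); MST = {1-5(w=3) 1-6(w=3) 2-5(w=6) 2-7(w=2)}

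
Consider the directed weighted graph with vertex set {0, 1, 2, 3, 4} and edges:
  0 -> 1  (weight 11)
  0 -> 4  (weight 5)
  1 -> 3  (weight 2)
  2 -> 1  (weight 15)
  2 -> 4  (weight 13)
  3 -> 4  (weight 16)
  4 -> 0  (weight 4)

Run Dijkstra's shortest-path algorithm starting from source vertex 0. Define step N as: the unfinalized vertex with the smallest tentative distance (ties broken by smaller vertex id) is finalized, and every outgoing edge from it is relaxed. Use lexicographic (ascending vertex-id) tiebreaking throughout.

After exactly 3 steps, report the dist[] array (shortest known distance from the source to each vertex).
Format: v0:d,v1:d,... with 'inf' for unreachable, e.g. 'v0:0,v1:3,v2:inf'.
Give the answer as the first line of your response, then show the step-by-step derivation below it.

v0:0,v1:11,v2:inf,v3:13,v4:5

step 1: dist = v0:0,v1:11,v2:inf,v3:inf,v4:5
step 2: dist = v0:0,v1:11,v2:inf,v3:inf,v4:5
step 3: dist = v0:0,v1:11,v2:inf,v3:13,v4:5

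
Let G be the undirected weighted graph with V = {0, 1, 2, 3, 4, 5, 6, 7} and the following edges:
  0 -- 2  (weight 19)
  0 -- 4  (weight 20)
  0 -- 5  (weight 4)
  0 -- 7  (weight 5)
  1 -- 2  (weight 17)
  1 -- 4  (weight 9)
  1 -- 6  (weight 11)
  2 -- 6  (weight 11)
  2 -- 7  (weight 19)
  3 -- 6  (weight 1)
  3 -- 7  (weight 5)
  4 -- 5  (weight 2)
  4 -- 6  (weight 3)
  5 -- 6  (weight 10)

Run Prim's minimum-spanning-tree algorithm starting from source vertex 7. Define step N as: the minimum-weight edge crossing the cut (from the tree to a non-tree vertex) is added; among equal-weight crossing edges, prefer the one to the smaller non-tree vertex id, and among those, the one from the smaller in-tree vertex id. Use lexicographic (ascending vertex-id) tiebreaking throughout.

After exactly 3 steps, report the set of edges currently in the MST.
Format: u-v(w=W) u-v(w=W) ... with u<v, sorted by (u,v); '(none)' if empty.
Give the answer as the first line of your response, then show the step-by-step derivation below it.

0-5(w=4) 0-7(w=5) 4-5(w=2)

step 1: add edge 0-7 (w=5); MST = {0-7(w=5)}
step 2: add edge 0-5 (w=4); MST = {0-5(w=4) 0-7(w=5)}
step 3: add edge 4-5 (w=2); MST = {0-5(w=4) 0-7(w=5) 4-5(w=2)}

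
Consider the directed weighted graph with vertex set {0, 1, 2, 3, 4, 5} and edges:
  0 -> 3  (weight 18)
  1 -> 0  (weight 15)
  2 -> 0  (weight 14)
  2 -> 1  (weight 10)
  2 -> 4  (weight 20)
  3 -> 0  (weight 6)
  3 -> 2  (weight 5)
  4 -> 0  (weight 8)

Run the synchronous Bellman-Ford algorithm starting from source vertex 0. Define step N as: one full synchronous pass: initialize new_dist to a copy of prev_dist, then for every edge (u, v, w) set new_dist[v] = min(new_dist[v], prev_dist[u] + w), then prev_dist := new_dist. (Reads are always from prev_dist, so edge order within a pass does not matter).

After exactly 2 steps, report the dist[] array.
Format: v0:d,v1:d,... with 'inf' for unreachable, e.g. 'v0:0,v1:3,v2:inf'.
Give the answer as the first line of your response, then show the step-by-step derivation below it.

v0:0,v1:inf,v2:23,v3:18,v4:inf,v5:inf

step 1: dist = v0:0,v1:inf,v2:inf,v3:18,v4:inf,v5:inf
step 2: dist = v0:0,v1:inf,v2:23,v3:18,v4:inf,v5:inf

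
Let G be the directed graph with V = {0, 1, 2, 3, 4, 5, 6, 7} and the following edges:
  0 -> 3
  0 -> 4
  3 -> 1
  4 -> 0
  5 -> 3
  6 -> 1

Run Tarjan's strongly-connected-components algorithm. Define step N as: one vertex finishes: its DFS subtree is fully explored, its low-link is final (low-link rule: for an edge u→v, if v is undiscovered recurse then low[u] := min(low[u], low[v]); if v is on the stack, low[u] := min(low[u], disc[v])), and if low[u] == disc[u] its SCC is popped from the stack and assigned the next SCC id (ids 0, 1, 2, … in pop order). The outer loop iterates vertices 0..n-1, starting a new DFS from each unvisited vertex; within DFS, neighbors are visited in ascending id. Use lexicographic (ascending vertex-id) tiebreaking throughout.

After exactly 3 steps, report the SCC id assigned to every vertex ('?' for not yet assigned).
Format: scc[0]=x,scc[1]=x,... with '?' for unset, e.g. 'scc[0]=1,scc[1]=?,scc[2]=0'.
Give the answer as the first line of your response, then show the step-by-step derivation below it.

scc[0]=?,scc[1]=0,scc[2]=?,scc[3]=1,scc[4]=?,scc[5]=?,scc[6]=?,scc[7]=?

step 1: low=(low[0]=0,low[1]=2,low[2]=?,low[3]=1,low[4]=?,low[5]=?,low[6]=?,low[7]=?); scc=(scc[0]=?,scc[1]=0,scc[2]=?,scc[3]=?,scc[4]=?,scc[5]=?,scc[6]=?,scc[7]=?)
step 2: low=(low[0]=0,low[1]=2,low[2]=?,low[3]=1,low[4]=?,low[5]=?,low[6]=?,low[7]=?); scc=(scc[0]=?,scc[1]=0,scc[2]=?,scc[3]=1,scc[4]=?,scc[5]=?,scc[6]=?,scc[7]=?)
step 3: low=(low[0]=0,low[1]=2,low[2]=?,low[3]=1,low[4]=0,low[5]=?,low[6]=?,low[7]=?); scc=(scc[0]=?,scc[1]=0,scc[2]=?,scc[3]=1,scc[4]=?,scc[5]=?,scc[6]=?,scc[7]=?)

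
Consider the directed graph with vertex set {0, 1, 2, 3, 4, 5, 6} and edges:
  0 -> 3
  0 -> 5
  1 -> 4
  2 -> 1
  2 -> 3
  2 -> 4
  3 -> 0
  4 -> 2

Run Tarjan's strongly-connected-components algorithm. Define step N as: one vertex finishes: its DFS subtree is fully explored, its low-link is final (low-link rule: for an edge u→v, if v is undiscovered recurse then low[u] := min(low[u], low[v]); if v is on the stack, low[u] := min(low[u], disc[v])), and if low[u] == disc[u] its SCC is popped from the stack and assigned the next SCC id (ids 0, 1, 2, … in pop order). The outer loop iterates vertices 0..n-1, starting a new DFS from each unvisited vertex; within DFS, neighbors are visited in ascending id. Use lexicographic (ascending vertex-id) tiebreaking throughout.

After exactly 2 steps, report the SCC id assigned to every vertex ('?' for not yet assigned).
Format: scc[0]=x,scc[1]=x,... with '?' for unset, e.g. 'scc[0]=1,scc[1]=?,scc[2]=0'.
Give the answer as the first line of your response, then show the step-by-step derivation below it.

scc[0]=?,scc[1]=?,scc[2]=?,scc[3]=?,scc[4]=?,scc[5]=0,scc[6]=?

step 1: low=(low[0]=0,low[1]=?,low[2]=?,low[3]=0,low[4]=?,low[5]=?,low[6]=?); scc=(scc[0]=?,scc[1]=?,scc[2]=?,scc[3]=?,scc[4]=?,scc[5]=?,scc[6]=?)
step 2: low=(low[0]=0,low[1]=?,low[2]=?,low[3]=0,low[4]=?,low[5]=2,low[6]=?); scc=(scc[0]=?,scc[1]=?,scc[2]=?,scc[3]=?,scc[4]=?,scc[5]=0,scc[6]=?)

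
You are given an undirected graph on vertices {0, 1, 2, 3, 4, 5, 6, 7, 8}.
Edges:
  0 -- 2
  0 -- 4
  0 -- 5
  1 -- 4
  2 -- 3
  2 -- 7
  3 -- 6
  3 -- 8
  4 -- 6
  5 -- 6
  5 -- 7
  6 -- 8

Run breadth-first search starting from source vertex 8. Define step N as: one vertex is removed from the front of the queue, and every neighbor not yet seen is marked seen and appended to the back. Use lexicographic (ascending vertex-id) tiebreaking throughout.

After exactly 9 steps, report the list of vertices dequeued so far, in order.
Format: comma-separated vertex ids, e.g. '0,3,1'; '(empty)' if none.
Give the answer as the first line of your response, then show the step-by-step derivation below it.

8,3,6,2,4,5,0,7,1

step 1: dequeue 8; queue=[3,6]; order=8
step 2: dequeue 3; queue=[6,2]; order=8,3
step 3: dequeue 6; queue=[2,4,5]; order=8,3,6
step 4: dequeue 2; queue=[4,5,0,7]; order=8,3,6,2
step 5: dequeue 4; queue=[5,0,7,1]; order=8,3,6,2,4
step 6: dequeue 5; queue=[0,7,1]; order=8,3,6,2,4,5
step 7: dequeue 0; queue=[7,1]; order=8,3,6,2,4,5,0
step 8: dequeue 7; queue=[1]; order=8,3,6,2,4,5,0,7
step 9: dequeue 1; queue=[(empty)]; order=8,3,6,2,4,5,0,7,1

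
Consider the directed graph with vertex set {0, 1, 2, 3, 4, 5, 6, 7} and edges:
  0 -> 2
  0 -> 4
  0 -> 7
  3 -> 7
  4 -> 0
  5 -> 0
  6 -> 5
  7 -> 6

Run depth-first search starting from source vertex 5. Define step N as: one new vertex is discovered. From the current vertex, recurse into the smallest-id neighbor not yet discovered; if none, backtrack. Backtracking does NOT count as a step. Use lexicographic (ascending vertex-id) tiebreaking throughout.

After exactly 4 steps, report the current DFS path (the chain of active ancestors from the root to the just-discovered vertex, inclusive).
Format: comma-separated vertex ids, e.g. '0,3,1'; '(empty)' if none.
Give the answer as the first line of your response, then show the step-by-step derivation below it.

5,0,4

step 1: discover 5; path=5; order=5
step 2: discover 0; path=5>0; order=5,0
step 3: discover 2; path=5>0>2; order=5,0,2
step 4: discover 4; path=5>0>4; order=5,0,2,4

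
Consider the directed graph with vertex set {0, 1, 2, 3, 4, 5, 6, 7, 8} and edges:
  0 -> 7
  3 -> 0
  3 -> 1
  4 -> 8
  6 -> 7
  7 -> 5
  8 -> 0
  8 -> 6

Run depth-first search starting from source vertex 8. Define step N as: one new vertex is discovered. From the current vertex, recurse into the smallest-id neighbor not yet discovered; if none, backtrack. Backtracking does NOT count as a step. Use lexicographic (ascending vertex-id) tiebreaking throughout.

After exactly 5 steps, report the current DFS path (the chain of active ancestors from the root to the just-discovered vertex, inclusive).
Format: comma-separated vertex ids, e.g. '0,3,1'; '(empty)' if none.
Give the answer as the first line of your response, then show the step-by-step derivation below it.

8,6

step 1: discover 8; path=8; order=8
step 2: discover 0; path=8>0; order=8,0
step 3: discover 7; path=8>0>7; order=8,0,7
step 4: discover 5; path=8>0>7>5; order=8,0,7,5
step 5: discover 6; path=8>6; order=8,0,7,5,6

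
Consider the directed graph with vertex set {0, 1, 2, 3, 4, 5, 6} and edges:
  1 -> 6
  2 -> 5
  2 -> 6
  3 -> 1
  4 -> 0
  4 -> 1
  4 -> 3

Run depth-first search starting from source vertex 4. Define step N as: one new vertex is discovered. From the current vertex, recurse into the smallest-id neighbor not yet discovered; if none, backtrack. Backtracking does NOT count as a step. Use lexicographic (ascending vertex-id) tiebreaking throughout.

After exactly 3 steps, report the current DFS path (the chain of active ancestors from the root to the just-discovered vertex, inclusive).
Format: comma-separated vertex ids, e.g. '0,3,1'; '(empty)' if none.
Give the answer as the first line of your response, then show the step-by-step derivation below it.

4,1

step 1: discover 4; path=4; order=4
step 2: discover 0; path=4>0; order=4,0
step 3: discover 1; path=4>1; order=4,0,1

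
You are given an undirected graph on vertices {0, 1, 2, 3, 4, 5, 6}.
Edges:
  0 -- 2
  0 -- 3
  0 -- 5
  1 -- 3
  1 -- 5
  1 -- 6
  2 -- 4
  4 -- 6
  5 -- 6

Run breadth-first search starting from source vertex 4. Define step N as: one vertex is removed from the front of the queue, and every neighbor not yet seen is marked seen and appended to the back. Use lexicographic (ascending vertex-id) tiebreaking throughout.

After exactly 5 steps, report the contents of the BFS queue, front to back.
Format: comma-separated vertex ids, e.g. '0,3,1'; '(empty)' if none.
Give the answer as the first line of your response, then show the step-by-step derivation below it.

5,3

step 1: dequeue 4; queue=[2,6]; order=4
step 2: dequeue 2; queue=[6,0]; order=4,2
step 3: dequeue 6; queue=[0,1,5]; order=4,2,6
step 4: dequeue 0; queue=[1,5,3]; order=4,2,6,0
step 5: dequeue 1; queue=[5,3]; order=4,2,6,0,1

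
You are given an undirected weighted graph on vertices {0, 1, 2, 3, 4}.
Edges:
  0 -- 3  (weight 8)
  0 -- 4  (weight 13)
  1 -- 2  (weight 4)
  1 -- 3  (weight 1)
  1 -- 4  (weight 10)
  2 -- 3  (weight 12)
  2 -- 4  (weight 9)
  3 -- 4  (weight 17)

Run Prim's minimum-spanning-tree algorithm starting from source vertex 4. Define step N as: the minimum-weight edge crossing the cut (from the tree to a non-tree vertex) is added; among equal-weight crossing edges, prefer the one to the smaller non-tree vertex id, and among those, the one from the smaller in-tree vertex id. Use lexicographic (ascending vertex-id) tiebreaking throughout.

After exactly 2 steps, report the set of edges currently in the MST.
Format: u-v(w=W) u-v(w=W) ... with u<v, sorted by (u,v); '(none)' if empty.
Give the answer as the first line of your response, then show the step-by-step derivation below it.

1-2(w=4) 2-4(w=9)

step 1: add edge 2-4 (w=9); MST = {2-4(w=9)}
step 2: add edge 1-2 (w=4); MST = {1-2(w=4) 2-4(w=9)}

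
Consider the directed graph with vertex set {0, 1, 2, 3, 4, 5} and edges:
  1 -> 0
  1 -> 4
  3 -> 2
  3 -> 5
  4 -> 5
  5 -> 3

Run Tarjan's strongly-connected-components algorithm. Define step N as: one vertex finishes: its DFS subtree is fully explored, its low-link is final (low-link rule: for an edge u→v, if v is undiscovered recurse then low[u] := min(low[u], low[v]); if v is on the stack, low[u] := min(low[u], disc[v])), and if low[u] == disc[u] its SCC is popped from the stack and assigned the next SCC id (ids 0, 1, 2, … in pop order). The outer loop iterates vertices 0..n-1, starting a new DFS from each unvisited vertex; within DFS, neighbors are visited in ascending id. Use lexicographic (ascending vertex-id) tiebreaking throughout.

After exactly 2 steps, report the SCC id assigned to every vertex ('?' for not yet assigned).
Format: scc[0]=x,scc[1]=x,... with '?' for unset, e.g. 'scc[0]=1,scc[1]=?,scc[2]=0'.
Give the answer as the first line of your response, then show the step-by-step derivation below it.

scc[0]=0,scc[1]=?,scc[2]=1,scc[3]=?,scc[4]=?,scc[5]=?

step 1: low=(low[0]=0,low[1]=?,low[2]=?,low[3]=?,low[4]=?,low[5]=?); scc=(scc[0]=0,scc[1]=?,scc[2]=?,scc[3]=?,scc[4]=?,scc[5]=?)
step 2: low=(low[0]=0,low[1]=1,low[2]=5,low[3]=4,low[4]=2,low[5]=3); scc=(scc[0]=0,scc[1]=?,scc[2]=1,scc[3]=?,scc[4]=?,scc[5]=?)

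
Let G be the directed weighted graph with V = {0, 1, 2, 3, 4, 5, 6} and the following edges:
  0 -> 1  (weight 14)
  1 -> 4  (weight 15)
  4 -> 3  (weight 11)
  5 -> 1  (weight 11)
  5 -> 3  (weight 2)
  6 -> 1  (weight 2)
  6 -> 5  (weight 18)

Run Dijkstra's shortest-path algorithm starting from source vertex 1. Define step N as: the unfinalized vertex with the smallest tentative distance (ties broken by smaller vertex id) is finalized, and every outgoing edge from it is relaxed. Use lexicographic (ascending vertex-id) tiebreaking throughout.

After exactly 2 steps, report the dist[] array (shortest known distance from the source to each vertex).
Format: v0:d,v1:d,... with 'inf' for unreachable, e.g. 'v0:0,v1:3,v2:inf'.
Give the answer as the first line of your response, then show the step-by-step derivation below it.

v0:inf,v1:0,v2:inf,v3:26,v4:15,v5:inf,v6:inf

step 1: dist = v0:inf,v1:0,v2:inf,v3:inf,v4:15,v5:inf,v6:inf
step 2: dist = v0:inf,v1:0,v2:inf,v3:26,v4:15,v5:inf,v6:inf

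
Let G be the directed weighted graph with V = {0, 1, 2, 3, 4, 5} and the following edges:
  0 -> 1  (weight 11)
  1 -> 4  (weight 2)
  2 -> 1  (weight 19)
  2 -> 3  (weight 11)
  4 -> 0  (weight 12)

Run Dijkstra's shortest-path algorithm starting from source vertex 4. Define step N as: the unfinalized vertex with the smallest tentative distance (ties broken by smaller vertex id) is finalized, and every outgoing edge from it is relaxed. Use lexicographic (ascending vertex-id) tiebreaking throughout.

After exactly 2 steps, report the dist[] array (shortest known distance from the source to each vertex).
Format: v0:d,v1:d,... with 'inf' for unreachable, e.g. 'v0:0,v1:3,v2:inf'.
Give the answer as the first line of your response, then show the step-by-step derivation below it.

v0:12,v1:23,v2:inf,v3:inf,v4:0,v5:inf

step 1: dist = v0:12,v1:inf,v2:inf,v3:inf,v4:0,v5:inf
step 2: dist = v0:12,v1:23,v2:inf,v3:inf,v4:0,v5:inf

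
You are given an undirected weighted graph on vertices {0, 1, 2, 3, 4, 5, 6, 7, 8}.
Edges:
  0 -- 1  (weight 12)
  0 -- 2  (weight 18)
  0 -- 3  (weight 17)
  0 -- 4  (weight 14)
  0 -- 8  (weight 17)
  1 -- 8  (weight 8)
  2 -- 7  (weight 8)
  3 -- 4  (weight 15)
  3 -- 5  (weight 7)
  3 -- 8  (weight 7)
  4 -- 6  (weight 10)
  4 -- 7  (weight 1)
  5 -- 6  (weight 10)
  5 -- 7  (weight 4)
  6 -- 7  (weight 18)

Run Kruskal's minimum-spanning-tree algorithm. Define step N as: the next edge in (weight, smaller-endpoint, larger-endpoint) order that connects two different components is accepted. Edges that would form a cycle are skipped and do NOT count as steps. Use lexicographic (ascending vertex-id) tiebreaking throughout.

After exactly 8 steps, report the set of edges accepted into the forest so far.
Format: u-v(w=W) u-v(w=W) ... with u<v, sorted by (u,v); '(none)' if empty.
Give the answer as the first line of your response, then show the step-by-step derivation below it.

0-1(w=12) 1-8(w=8) 2-7(w=8) 3-5(w=7) 3-8(w=7) 4-6(w=10) 4-7(w=1) 5-7(w=4)

step 1: add edge 4-7 (w=1); MST = {4-7(w=1)}
step 2: add edge 5-7 (w=4); MST = {4-7(w=1) 5-7(w=4)}
step 3: add edge 3-5 (w=7); MST = {3-5(w=7) 4-7(w=1) 5-7(w=4)}
step 4: add edge 3-8 (w=7); MST = {3-5(w=7) 3-8(w=7) 4-7(w=1) 5-7(w=4)}
step 5: add edge 1-8 (w=8); MST = {1-8(w=8) 3-5(w=7) 3-8(w=7) 4-7(w=1) 5-7(w=4)}
step 6: add edge 2-7 (w=8); MST = {1-8(w=8) 2-7(w=8) 3-5(w=7) 3-8(w=7) 4-7(w=1) 5-7(w=4)}
step 7: add edge 4-6 (w=10); MST = {1-8(w=8) 2-7(w=8) 3-5(w=7) 3-8(w=7) 4-6(w=10) 4-7(w=1) 5-7(w=4)}
step 8: add edge 0-1 (w=12); MST = {0-1(w=12) 1-8(w=8) 2-7(w=8) 3-5(w=7) 3-8(w=7) 4-6(w=10) 4-7(w=1) 5-7(w=4)}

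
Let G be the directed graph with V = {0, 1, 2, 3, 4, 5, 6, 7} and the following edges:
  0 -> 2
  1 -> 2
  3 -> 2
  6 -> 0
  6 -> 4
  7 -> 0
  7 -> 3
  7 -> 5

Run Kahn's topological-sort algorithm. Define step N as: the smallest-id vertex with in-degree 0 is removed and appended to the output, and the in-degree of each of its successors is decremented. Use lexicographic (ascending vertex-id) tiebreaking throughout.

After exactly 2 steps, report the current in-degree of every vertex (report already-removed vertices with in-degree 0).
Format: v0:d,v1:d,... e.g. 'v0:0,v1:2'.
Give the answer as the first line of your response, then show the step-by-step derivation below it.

v0:1,v1:0,v2:2,v3:1,v4:0,v5:1,v6:0,v7:0

step 1: output 1; order=[1]; indeg=(2,0,2,1,1,1,0,0)
step 2: output 6; order=[1,6]; indeg=(1,0,2,1,0,1,0,0)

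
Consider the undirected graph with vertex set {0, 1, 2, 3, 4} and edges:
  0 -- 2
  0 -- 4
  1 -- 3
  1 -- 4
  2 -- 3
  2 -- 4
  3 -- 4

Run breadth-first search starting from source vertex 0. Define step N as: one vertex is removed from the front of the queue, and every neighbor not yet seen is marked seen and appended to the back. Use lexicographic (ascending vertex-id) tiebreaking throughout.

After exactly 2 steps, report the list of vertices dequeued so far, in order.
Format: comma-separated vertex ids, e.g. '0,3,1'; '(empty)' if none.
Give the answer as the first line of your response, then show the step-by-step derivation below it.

0,2

step 1: dequeue 0; queue=[2,4]; order=0
step 2: dequeue 2; queue=[4,3]; order=0,2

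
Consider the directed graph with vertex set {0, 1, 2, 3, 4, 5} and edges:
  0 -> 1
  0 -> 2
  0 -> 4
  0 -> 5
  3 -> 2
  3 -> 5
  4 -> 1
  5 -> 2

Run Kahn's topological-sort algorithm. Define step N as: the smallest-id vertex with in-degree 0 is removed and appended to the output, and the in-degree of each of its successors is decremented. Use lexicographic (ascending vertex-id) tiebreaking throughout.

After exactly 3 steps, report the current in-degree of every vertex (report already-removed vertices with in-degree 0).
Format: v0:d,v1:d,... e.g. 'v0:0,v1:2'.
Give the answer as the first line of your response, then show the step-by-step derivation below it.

v0:0,v1:0,v2:1,v3:0,v4:0,v5:0

step 1: output 0; order=[0]; indeg=(0,1,2,0,0,1)
step 2: output 3; order=[0,3]; indeg=(0,1,1,0,0,0)
step 3: output 4; order=[0,3,4]; indeg=(0,0,1,0,0,0)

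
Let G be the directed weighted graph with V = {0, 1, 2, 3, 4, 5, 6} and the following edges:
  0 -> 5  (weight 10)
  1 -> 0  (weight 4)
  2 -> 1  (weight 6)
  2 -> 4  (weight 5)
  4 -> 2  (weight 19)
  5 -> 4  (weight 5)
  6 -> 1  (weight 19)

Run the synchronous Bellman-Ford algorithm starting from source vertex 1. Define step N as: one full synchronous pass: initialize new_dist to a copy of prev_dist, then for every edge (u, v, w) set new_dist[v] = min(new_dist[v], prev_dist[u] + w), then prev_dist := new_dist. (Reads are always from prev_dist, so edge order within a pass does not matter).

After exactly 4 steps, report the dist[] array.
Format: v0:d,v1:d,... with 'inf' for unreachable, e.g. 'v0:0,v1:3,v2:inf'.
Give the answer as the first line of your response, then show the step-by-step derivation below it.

v0:4,v1:0,v2:38,v3:inf,v4:19,v5:14,v6:inf

step 1: dist = v0:4,v1:0,v2:inf,v3:inf,v4:inf,v5:inf,v6:inf
step 2: dist = v0:4,v1:0,v2:inf,v3:inf,v4:inf,v5:14,v6:inf
step 3: dist = v0:4,v1:0,v2:inf,v3:inf,v4:19,v5:14,v6:inf
step 4: dist = v0:4,v1:0,v2:38,v3:inf,v4:19,v5:14,v6:inf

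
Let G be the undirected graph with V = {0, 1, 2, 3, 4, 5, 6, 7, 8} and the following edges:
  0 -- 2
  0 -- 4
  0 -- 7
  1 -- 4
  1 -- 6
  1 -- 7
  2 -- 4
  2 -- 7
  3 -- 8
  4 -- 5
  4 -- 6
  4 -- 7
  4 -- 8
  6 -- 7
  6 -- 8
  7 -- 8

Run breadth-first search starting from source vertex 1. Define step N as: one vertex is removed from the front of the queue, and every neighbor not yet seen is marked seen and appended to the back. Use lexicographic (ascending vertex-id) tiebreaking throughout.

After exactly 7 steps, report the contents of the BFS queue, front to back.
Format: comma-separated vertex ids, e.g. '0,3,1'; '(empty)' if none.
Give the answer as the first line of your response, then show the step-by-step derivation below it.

8

step 1: dequeue 1; queue=[4,6,7]; order=1
step 2: dequeue 4; queue=[6,7,0,2,5,8]; order=1,4
step 3: dequeue 6; queue=[7,0,2,5,8]; order=1,4,6
step 4: dequeue 7; queue=[0,2,5,8]; order=1,4,6,7
step 5: dequeue 0; queue=[2,5,8]; order=1,4,6,7,0
step 6: dequeue 2; queue=[5,8]; order=1,4,6,7,0,2
step 7: dequeue 5; queue=[8]; order=1,4,6,7,0,2,5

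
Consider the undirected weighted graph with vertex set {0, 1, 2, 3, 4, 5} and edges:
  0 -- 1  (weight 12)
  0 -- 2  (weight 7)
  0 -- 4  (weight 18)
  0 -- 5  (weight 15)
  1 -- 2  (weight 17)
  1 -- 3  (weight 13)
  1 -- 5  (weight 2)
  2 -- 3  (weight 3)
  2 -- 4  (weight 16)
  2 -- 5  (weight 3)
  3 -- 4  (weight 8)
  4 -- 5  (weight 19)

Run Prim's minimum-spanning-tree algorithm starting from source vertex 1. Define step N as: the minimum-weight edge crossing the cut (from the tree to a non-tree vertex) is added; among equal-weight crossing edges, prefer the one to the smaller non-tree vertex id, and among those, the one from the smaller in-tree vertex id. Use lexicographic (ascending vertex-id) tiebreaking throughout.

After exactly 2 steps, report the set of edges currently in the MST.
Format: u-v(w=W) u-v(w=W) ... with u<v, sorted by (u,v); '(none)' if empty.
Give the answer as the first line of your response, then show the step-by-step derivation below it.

1-5(w=2) 2-5(w=3)

step 1: add edge 1-5 (w=2); MST = {1-5(w=2)}
step 2: add edge 2-5 (w=3); MST = {1-5(w=2) 2-5(w=3)}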